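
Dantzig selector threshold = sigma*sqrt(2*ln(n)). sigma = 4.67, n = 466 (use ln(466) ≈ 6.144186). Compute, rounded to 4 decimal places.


ln(466) ≈ 6.144186.
2*ln(n) ≈ 12.288372.
sqrt(2*ln(n)) ≈ sqrt(12.288372) ≈ 3.505477.
threshold ≈ 4.67*3.505477 = 16.37057759 ≈ 16.3706.

16.3706


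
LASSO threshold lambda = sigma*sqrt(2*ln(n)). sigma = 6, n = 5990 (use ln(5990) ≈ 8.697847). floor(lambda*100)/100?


ln(5990) ≈ 8.697847.
2*ln(n) ≈ 17.395694.
sqrt(2*ln(n)) ≈ sqrt(17.395694) ≈ 4.170815.
lambda ≈ 6*4.170815 = 25.02489.
floor(lambda*100)/100 = 25.02.

25.02


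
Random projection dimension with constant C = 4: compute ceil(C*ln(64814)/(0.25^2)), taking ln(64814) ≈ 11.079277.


ln(64814) ≈ 11.079277.
eps^2 = 0.25^2 = 0.0625.
C*ln(N)/eps^2 ≈ 4*11.079277/0.0625 ≈ 709.0737.
m = ceil(709.0737) = 710.

710


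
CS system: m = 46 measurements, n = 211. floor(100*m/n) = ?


100*m/n = 100*46/211 ≈ 21.8009.
floor = 21.

21


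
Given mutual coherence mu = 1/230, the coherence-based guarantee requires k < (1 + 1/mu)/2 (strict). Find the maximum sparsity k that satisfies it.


1/mu = 230.
1 + 1/mu = 231.
(1 + 1/mu)/2 = 115.5 is not an integer, so k_max = floor(115.5) = 115.

115


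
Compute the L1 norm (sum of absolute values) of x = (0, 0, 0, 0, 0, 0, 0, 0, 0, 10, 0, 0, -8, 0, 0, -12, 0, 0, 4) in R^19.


Non-zero entries: [(9, 10), (12, -8), (15, -12), (18, 4)]
Absolute values: [10, 8, 12, 4]
||x||_1 = sum = 34.

34


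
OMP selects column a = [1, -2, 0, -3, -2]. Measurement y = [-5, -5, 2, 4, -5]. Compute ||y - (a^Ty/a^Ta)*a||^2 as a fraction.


a^T a = 18.
a^T y = 3.
coeff = 3/18 = 1/6.
||r||^2 = 189/2.

189/2


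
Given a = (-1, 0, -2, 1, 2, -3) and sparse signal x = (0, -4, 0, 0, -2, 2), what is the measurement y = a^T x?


Non-zero terms: ['0*-4', '2*-2', '-3*2']
Products: [0, -4, -6]
y = sum = -10.

-10


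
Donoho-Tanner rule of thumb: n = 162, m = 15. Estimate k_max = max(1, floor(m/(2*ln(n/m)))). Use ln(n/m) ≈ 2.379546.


n/m = 162/15 = 54/5.
ln(n/m) ≈ 2.379546.
2*ln(n/m) ≈ 4.759092.
m/(2*ln(n/m)) ≈ 15/4.759092 ≈ 3.1519.
floor = 3.
k_max = max(1, 3) = 3.

3


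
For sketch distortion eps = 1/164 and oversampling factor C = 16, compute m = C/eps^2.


1/eps = 164.
(1/eps)^2 = 26896.
m = 16*26896 = 430336.

430336


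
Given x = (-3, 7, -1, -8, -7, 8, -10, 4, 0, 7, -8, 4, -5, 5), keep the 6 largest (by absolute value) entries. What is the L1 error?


Sorted |x_i| descending: [10, 8, 8, 8, 7, 7, 7, 5, 5, 4, 4, 3, 1, 0]
Keep top 6: [10, 8, 8, 8, 7, 7]
Tail entries: [7, 5, 5, 4, 4, 3, 1, 0]
L1 error = sum of tail = 29.

29


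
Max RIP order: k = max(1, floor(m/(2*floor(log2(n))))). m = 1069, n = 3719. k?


floor(log2(3719)) = 11.
2*11 = 22.
m/(2*floor(log2(n))) = 1069/22 ≈ 48.5909.
floor = 48.
k = max(1, 48) = 48.

48


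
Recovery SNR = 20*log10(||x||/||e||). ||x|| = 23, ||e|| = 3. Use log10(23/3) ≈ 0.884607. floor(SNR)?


||x||/||e|| = 23/3.
log10(23/3) ≈ 0.884607.
20*log10(||x||/||e||) ≈ 20*0.884607 = 17.69214.
floor(17.69214) = 17.

17


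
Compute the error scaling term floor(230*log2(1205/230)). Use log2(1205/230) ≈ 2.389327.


log2(n/k) = log2(1205/230) ≈ 2.389327.
k*log2(n/k) ≈ 230*2.389327 = 549.54521.
floor(549.54521) = 549.

549


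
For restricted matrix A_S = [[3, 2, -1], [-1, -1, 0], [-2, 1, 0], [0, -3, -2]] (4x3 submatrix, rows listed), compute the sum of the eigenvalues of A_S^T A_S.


Sum of eigenvalues of A_S^T A_S = trace(A_S^T A_S) = sum of squared column norms of A_S.
A_S^T A_S diagonal: [14, 15, 5].
trace = 14 + 15 + 5 = 34.

34


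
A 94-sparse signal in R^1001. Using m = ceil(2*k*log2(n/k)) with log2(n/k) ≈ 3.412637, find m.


log2(n/k) = log2(1001/94) ≈ 3.412637.
2*k*log2(n/k) ≈ 2*94*3.412637 = 641.575756.
m = ceil(641.575756) = 642.

642


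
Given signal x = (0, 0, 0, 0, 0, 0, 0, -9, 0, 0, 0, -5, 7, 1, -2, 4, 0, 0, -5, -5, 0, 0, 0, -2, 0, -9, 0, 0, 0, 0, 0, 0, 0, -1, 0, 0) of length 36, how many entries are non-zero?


Non-zero positions: [7, 11, 12, 13, 14, 15, 18, 19, 23, 25, 33].
Sparsity = 11.

11


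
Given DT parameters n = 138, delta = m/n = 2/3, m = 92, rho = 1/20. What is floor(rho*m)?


m = 2/3*138 = 92.
rho = 1/20.
rho*m = 1/20*92 = 4.6.
k = floor(4.6) = 4.

4


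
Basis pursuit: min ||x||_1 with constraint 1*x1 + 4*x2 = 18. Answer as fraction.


Axis intercepts:
  x1 = 18, x2 = 0: L1 = 18
  x1 = 0, x2 = 9/2: L1 = 9/2
x* = (0, 9/2)
||x*||_1 = 9/2.

9/2


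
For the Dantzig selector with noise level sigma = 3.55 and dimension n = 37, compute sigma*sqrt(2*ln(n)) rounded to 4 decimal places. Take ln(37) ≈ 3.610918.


ln(37) ≈ 3.610918.
2*ln(n) ≈ 7.221836.
sqrt(2*ln(n)) ≈ sqrt(7.221836) ≈ 2.687347.
threshold ≈ 3.55*2.687347 = 9.54008185 ≈ 9.5401.

9.5401


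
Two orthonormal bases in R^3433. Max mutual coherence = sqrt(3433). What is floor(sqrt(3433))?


58^2 = 3364 <= 3433 < 3481 = 59^2, so 58 <= sqrt(3433) < 59.
floor(sqrt(3433)) = 58.

58


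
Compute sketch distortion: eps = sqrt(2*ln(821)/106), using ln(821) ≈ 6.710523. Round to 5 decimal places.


ln(821) ≈ 6.710523.
2*ln(N)/m ≈ 2*6.710523/106 ≈ 0.12661364.
eps = sqrt(0.12661364) ≈ 0.3558281 ≈ 0.35583.

0.35583


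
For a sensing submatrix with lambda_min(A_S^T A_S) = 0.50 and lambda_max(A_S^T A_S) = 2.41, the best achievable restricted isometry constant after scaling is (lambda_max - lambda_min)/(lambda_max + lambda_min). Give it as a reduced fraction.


lambda_max - lambda_min = 2.41 - 0.50 = 1.91.
lambda_max + lambda_min = 2.41 + 0.50 = 2.91.
delta = 1.91/2.91 = 191/291.

191/291


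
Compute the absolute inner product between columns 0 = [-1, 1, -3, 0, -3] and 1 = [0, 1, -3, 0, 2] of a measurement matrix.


Inner product: -1*0 + 1*1 + -3*-3 + 0*0 + -3*2
Products: [0, 1, 9, 0, -6]
Sum = 4.
|dot| = 4.

4


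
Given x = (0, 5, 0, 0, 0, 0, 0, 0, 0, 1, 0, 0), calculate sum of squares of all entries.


Non-zero entries: [(1, 5), (9, 1)]
Squares: [25, 1]
||x||_2^2 = sum = 26.

26


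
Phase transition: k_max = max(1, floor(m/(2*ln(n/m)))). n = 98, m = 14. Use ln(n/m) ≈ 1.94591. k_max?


n/m = 98/14 = 7.
ln(n/m) ≈ 1.94591.
2*ln(n/m) ≈ 3.89182.
m/(2*ln(n/m)) ≈ 14/3.89182 ≈ 3.5973.
floor = 3.
k_max = max(1, 3) = 3.

3


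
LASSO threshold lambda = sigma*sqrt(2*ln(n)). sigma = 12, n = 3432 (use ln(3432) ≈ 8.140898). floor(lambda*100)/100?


ln(3432) ≈ 8.140898.
2*ln(n) ≈ 16.281796.
sqrt(2*ln(n)) ≈ sqrt(16.281796) ≈ 4.035071.
lambda ≈ 12*4.035071 = 48.420852.
floor(lambda*100)/100 = 48.42.

48.42


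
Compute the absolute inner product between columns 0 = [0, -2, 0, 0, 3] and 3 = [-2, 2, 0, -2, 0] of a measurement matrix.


Inner product: 0*-2 + -2*2 + 0*0 + 0*-2 + 3*0
Products: [0, -4, 0, 0, 0]
Sum = -4.
|dot| = 4.

4


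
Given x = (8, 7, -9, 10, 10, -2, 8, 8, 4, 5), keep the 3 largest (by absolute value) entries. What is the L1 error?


Sorted |x_i| descending: [10, 10, 9, 8, 8, 8, 7, 5, 4, 2]
Keep top 3: [10, 10, 9]
Tail entries: [8, 8, 8, 7, 5, 4, 2]
L1 error = sum of tail = 42.

42


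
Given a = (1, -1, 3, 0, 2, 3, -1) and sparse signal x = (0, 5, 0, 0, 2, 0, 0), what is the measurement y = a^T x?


Non-zero terms: ['-1*5', '2*2']
Products: [-5, 4]
y = sum = -1.

-1


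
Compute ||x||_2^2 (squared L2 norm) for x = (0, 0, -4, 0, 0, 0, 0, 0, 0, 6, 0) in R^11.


Non-zero entries: [(2, -4), (9, 6)]
Squares: [16, 36]
||x||_2^2 = sum = 52.

52


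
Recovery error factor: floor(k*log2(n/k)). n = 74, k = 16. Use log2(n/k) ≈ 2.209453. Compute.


log2(n/k) = log2(74/16) ≈ 2.209453.
k*log2(n/k) ≈ 16*2.209453 = 35.351248.
floor(35.351248) = 35.

35


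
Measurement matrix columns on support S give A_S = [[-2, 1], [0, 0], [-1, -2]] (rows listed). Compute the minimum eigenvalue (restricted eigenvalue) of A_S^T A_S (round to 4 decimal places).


A_S^T A_S = [[5, 0], [0, 5]].
trace = 10.
det = 25.
disc = trace^2 - 4*det = 100 - 4*25 = 0.
sqrt(0) = 0.
lam_min = (10 - 0)/2 = 5 = 5.0000.

5.0000


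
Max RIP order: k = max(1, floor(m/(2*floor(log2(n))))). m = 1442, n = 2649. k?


floor(log2(2649)) = 11.
2*11 = 22.
m/(2*floor(log2(n))) = 1442/22 ≈ 65.5455.
floor = 65.
k = max(1, 65) = 65.

65


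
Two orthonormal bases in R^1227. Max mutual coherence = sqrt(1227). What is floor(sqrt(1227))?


35^2 = 1225 <= 1227 < 1296 = 36^2, so 35 <= sqrt(1227) < 36.
floor(sqrt(1227)) = 35.

35


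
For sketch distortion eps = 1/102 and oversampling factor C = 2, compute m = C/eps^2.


1/eps = 102.
(1/eps)^2 = 10404.
m = 2*10404 = 20808.

20808


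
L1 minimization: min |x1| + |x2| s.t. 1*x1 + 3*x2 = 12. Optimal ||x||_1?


Axis intercepts:
  x1 = 12, x2 = 0: L1 = 12
  x1 = 0, x2 = 4: L1 = 4
x* = (0, 4)
||x*||_1 = 4.

4


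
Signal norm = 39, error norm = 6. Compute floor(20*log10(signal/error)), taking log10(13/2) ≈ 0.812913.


||x||/||e|| = 39/6 = 13/2.
log10(13/2) ≈ 0.812913.
20*log10(||x||/||e||) ≈ 20*0.812913 = 16.25826.
floor(16.25826) = 16.

16


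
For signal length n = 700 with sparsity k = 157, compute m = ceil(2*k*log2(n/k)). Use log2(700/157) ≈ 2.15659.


log2(n/k) = log2(700/157) ≈ 2.15659.
2*k*log2(n/k) ≈ 2*157*2.15659 = 677.16926.
m = ceil(677.16926) = 678.

678


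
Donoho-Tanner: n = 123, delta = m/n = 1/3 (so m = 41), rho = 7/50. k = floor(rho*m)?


m = 1/3*123 = 41.
rho = 7/50.
rho*m = 7/50*41 = 5.74.
k = floor(5.74) = 5.

5


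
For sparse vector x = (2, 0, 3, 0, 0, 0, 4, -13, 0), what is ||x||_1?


Non-zero entries: [(0, 2), (2, 3), (6, 4), (7, -13)]
Absolute values: [2, 3, 4, 13]
||x||_1 = sum = 22.

22


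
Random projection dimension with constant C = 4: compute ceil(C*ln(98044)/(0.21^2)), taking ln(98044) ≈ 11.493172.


ln(98044) ≈ 11.493172.
eps^2 = 0.21^2 = 0.0441.
C*ln(N)/eps^2 ≈ 4*11.493172/0.0441 ≈ 1042.4646.
m = ceil(1042.4646) = 1043.

1043


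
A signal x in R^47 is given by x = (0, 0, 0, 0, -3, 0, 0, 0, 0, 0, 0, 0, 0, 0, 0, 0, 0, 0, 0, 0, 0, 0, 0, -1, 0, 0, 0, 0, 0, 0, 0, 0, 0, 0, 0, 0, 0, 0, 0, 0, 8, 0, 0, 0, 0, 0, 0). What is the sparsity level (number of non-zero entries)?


Non-zero positions: [4, 23, 40].
Sparsity = 3.

3


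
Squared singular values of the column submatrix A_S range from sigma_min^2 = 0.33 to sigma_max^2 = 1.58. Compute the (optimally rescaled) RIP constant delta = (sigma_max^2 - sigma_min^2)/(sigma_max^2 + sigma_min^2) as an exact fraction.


lambda_max - lambda_min = 1.58 - 0.33 = 1.25.
lambda_max + lambda_min = 1.58 + 0.33 = 1.91.
delta = 1.25/1.91 = 125/191.

125/191


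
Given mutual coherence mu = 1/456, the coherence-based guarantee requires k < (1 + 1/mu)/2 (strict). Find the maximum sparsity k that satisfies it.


1/mu = 456.
1 + 1/mu = 457.
(1 + 1/mu)/2 = 228.5 is not an integer, so k_max = floor(228.5) = 228.

228


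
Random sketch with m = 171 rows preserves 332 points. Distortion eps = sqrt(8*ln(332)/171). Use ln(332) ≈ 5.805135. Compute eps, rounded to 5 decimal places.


ln(332) ≈ 5.805135.
8*ln(N)/m ≈ 8*5.805135/171 ≈ 0.27158526.
eps = sqrt(0.27158526) ≈ 0.5211384 ≈ 0.52114.

0.52114


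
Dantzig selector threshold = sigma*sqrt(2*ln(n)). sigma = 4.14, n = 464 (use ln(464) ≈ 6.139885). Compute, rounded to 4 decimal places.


ln(464) ≈ 6.139885.
2*ln(n) ≈ 12.27977.
sqrt(2*ln(n)) ≈ sqrt(12.27977) ≈ 3.50425.
threshold ≈ 4.14*3.50425 = 14.507595 ≈ 14.5076.

14.5076


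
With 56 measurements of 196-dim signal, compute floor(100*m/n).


100*m/n = 100*56/196 ≈ 28.5714.
floor = 28.

28


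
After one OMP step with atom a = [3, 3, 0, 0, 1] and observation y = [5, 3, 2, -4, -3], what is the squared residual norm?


a^T a = 19.
a^T y = 21.
coeff = 21/19 = 21/19.
||r||^2 = 756/19.

756/19


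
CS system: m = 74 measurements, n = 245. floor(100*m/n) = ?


100*m/n = 100*74/245 ≈ 30.2041.
floor = 30.

30


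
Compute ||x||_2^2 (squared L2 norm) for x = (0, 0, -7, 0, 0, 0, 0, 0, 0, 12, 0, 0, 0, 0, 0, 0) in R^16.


Non-zero entries: [(2, -7), (9, 12)]
Squares: [49, 144]
||x||_2^2 = sum = 193.

193


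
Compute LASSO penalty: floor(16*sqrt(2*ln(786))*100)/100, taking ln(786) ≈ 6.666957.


ln(786) ≈ 6.666957.
2*ln(n) ≈ 13.333914.
sqrt(2*ln(n)) ≈ sqrt(13.333914) ≈ 3.651563.
lambda ≈ 16*3.651563 = 58.425008.
floor(lambda*100)/100 = 58.42.

58.42


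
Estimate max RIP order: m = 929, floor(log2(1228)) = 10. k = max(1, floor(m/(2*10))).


floor(log2(1228)) = 10.
2*10 = 20.
m/(2*floor(log2(n))) = 929/20 ≈ 46.45.
floor = 46.
k = max(1, 46) = 46.

46


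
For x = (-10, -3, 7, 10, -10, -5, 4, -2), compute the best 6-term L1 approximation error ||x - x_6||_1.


Sorted |x_i| descending: [10, 10, 10, 7, 5, 4, 3, 2]
Keep top 6: [10, 10, 10, 7, 5, 4]
Tail entries: [3, 2]
L1 error = sum of tail = 5.

5


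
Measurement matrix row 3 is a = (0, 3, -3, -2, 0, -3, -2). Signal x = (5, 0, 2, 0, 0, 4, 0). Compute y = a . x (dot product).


Non-zero terms: ['0*5', '-3*2', '-3*4']
Products: [0, -6, -12]
y = sum = -18.

-18


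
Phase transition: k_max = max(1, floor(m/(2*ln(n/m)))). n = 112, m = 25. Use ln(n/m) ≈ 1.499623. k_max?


n/m = 112/25.
ln(n/m) ≈ 1.499623.
2*ln(n/m) ≈ 2.999246.
m/(2*ln(n/m)) ≈ 25/2.999246 ≈ 8.3354.
floor = 8.
k_max = max(1, 8) = 8.

8


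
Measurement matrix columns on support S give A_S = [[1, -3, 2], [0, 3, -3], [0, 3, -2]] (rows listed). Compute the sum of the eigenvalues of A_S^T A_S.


Sum of eigenvalues of A_S^T A_S = trace(A_S^T A_S) = sum of squared column norms of A_S.
A_S^T A_S diagonal: [1, 27, 17].
trace = 1 + 27 + 17 = 45.

45


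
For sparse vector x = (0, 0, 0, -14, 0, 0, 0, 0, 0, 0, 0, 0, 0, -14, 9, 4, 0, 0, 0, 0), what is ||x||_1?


Non-zero entries: [(3, -14), (13, -14), (14, 9), (15, 4)]
Absolute values: [14, 14, 9, 4]
||x||_1 = sum = 41.

41


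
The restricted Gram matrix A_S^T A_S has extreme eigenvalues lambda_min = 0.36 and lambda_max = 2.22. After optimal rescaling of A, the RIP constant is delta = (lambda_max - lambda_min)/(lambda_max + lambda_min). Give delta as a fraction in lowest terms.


lambda_max - lambda_min = 2.22 - 0.36 = 1.86.
lambda_max + lambda_min = 2.22 + 0.36 = 2.58.
delta = 1.86/2.58 = 186/258 = 31/43.

31/43


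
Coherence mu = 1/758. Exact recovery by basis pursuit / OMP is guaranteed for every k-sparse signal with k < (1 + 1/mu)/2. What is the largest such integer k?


1/mu = 758.
1 + 1/mu = 759.
(1 + 1/mu)/2 = 379.5 is not an integer, so k_max = floor(379.5) = 379.

379


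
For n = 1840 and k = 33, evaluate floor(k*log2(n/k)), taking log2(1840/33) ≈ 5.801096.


log2(n/k) = log2(1840/33) ≈ 5.801096.
k*log2(n/k) ≈ 33*5.801096 = 191.436168.
floor(191.436168) = 191.

191


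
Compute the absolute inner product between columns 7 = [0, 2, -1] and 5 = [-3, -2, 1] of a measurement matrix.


Inner product: 0*-3 + 2*-2 + -1*1
Products: [0, -4, -1]
Sum = -5.
|dot| = 5.

5


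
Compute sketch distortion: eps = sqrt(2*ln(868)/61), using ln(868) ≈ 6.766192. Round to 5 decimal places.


ln(868) ≈ 6.766192.
2*ln(N)/m ≈ 2*6.766192/61 ≈ 0.22184236.
eps = sqrt(0.22184236) ≈ 0.4710014 ≈ 0.47100.

0.47100


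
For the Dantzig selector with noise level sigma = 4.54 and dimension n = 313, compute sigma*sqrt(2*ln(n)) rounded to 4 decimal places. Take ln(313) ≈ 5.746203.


ln(313) ≈ 5.746203.
2*ln(n) ≈ 11.492406.
sqrt(2*ln(n)) ≈ sqrt(11.492406) ≈ 3.390045.
threshold ≈ 4.54*3.390045 = 15.3908043 ≈ 15.3908.

15.3908


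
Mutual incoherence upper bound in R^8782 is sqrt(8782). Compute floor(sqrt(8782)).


93^2 = 8649 <= 8782 < 8836 = 94^2, so 93 <= sqrt(8782) < 94.
floor(sqrt(8782)) = 93.

93


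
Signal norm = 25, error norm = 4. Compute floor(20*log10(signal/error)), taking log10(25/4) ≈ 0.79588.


||x||/||e|| = 25/4.
log10(25/4) ≈ 0.79588.
20*log10(||x||/||e||) ≈ 20*0.79588 = 15.9176.
floor(15.9176) = 15.

15


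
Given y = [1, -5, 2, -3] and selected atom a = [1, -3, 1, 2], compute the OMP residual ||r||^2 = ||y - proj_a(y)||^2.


a^T a = 15.
a^T y = 12.
coeff = 12/15 = 4/5.
||r||^2 = 147/5.

147/5


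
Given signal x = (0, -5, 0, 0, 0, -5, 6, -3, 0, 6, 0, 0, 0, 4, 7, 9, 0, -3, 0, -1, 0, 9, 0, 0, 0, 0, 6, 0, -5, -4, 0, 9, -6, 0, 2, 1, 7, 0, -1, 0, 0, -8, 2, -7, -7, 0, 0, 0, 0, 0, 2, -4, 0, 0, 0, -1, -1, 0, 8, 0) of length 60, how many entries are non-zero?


Non-zero positions: [1, 5, 6, 7, 9, 13, 14, 15, 17, 19, 21, 26, 28, 29, 31, 32, 34, 35, 36, 38, 41, 42, 43, 44, 50, 51, 55, 56, 58].
Sparsity = 29.

29


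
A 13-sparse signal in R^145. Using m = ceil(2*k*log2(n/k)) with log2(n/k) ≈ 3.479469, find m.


log2(n/k) = log2(145/13) ≈ 3.479469.
2*k*log2(n/k) ≈ 2*13*3.479469 = 90.466194.
m = ceil(90.466194) = 91.

91


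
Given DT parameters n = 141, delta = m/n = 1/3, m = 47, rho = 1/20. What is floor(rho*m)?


m = 1/3*141 = 47.
rho = 1/20.
rho*m = 1/20*47 = 2.35.
k = floor(2.35) = 2.

2


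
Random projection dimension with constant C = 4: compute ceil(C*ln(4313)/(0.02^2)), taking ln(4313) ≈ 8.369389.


ln(4313) ≈ 8.369389.
eps^2 = 0.02^2 = 0.0004.
C*ln(N)/eps^2 ≈ 4*8.369389/0.0004 ≈ 83693.89.
m = ceil(83693.89) = 83694.

83694


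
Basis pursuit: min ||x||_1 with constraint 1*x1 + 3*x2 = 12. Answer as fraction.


Axis intercepts:
  x1 = 12, x2 = 0: L1 = 12
  x1 = 0, x2 = 4: L1 = 4
x* = (0, 4)
||x*||_1 = 4.

4


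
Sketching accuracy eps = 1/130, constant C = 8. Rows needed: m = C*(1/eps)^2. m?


1/eps = 130.
(1/eps)^2 = 16900.
m = 8*16900 = 135200.

135200


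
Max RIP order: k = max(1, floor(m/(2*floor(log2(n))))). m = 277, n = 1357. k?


floor(log2(1357)) = 10.
2*10 = 20.
m/(2*floor(log2(n))) = 277/20 ≈ 13.85.
floor = 13.
k = max(1, 13) = 13.

13


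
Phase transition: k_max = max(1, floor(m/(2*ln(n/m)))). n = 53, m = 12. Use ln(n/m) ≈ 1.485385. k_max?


n/m = 53/12.
ln(n/m) ≈ 1.485385.
2*ln(n/m) ≈ 2.97077.
m/(2*ln(n/m)) ≈ 12/2.97077 ≈ 4.0394.
floor = 4.
k_max = max(1, 4) = 4.

4


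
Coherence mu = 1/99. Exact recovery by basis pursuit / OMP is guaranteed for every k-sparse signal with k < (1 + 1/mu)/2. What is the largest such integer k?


1/mu = 99.
1 + 1/mu = 100.
(1 + 1/mu)/2 = 50 is an integer and the inequality is strict, so k_max = 50 - 1 = 49.

49


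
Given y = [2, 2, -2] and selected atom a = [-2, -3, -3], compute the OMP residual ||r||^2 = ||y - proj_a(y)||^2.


a^T a = 22.
a^T y = -4.
coeff = -4/22 = -2/11.
||r||^2 = 124/11.

124/11


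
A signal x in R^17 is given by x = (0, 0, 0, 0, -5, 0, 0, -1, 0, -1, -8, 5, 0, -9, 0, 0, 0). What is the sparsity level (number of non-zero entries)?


Non-zero positions: [4, 7, 9, 10, 11, 13].
Sparsity = 6.

6


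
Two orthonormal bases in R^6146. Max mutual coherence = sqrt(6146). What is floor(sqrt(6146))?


78^2 = 6084 <= 6146 < 6241 = 79^2, so 78 <= sqrt(6146) < 79.
floor(sqrt(6146)) = 78.

78


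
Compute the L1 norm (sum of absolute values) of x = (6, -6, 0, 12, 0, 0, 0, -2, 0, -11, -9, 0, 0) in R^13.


Non-zero entries: [(0, 6), (1, -6), (3, 12), (7, -2), (9, -11), (10, -9)]
Absolute values: [6, 6, 12, 2, 11, 9]
||x||_1 = sum = 46.

46


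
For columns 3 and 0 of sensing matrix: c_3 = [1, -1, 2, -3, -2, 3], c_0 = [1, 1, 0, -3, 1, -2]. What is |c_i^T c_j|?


Inner product: 1*1 + -1*1 + 2*0 + -3*-3 + -2*1 + 3*-2
Products: [1, -1, 0, 9, -2, -6]
Sum = 1.
|dot| = 1.

1


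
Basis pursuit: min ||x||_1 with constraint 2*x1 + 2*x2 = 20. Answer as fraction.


Axis intercepts:
  x1 = 10, x2 = 0: L1 = 10
  x1 = 0, x2 = 10: L1 = 10
x* = (10, 0)
||x*||_1 = 10.

10


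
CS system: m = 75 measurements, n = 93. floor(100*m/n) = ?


100*m/n = 100*75/93 ≈ 80.6452.
floor = 80.

80


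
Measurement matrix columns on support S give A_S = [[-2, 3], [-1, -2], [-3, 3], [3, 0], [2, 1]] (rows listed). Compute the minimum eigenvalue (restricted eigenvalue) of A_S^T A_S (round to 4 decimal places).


A_S^T A_S = [[27, -11], [-11, 23]].
trace = 50.
det = 500.
disc = trace^2 - 4*det = 2500 - 4*500 = 500.
sqrt(500) ≈ 22.360680.
lam_min = (50 - sqrt(500))/2 ≈ (50 - 22.360680)/2 = 13.81966 ≈ 13.8197.

13.8197


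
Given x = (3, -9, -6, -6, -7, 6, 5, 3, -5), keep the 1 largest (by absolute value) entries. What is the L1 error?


Sorted |x_i| descending: [9, 7, 6, 6, 6, 5, 5, 3, 3]
Keep top 1: [9]
Tail entries: [7, 6, 6, 6, 5, 5, 3, 3]
L1 error = sum of tail = 41.

41


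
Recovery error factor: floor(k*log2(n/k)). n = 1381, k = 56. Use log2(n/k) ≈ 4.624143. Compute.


log2(n/k) = log2(1381/56) ≈ 4.624143.
k*log2(n/k) ≈ 56*4.624143 = 258.952008.
floor(258.952008) = 258.

258


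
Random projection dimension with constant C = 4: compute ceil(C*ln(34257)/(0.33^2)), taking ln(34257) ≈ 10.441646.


ln(34257) ≈ 10.441646.
eps^2 = 0.33^2 = 0.1089.
C*ln(N)/eps^2 ≈ 4*10.441646/0.1089 ≈ 383.5315.
m = ceil(383.5315) = 384.

384


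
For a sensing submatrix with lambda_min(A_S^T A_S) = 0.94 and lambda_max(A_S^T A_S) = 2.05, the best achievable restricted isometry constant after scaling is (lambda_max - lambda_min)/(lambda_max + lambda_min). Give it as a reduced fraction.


lambda_max - lambda_min = 2.05 - 0.94 = 1.11.
lambda_max + lambda_min = 2.05 + 0.94 = 2.99.
delta = 1.11/2.99 = 111/299.

111/299


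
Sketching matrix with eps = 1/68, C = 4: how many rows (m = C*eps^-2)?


1/eps = 68.
(1/eps)^2 = 4624.
m = 4*4624 = 18496.

18496


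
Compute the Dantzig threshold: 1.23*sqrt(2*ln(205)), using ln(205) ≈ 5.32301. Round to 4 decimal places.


ln(205) ≈ 5.32301.
2*ln(n) ≈ 10.64602.
sqrt(2*ln(n)) ≈ sqrt(10.64602) ≈ 3.262824.
threshold ≈ 1.23*3.262824 = 4.01327352 ≈ 4.0133.

4.0133


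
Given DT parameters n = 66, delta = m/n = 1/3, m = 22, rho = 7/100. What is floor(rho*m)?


m = 1/3*66 = 22.
rho = 7/100.
rho*m = 7/100*22 = 1.54.
k = floor(1.54) = 1.

1


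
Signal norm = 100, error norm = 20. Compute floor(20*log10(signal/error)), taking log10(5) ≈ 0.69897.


||x||/||e|| = 100/20 = 5.
log10(5) ≈ 0.69897.
20*log10(||x||/||e||) ≈ 20*0.69897 = 13.9794.
floor(13.9794) = 13.

13


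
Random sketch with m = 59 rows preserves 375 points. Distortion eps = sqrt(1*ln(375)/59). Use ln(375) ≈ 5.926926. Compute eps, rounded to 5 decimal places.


ln(375) ≈ 5.926926.
1*ln(N)/m ≈ 1*5.926926/59 ≈ 0.10045637.
eps = sqrt(0.10045637) ≈ 0.3169485 ≈ 0.31695.

0.31695


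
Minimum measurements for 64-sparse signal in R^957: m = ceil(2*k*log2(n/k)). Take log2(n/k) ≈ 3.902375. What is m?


log2(n/k) = log2(957/64) ≈ 3.902375.
2*k*log2(n/k) ≈ 2*64*3.902375 = 499.504.
m = ceil(499.504) = 500.

500


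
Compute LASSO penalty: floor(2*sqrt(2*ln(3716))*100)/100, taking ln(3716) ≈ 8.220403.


ln(3716) ≈ 8.220403.
2*ln(n) ≈ 16.440806.
sqrt(2*ln(n)) ≈ sqrt(16.440806) ≈ 4.054726.
lambda ≈ 2*4.054726 = 8.109452.
floor(lambda*100)/100 = 8.10.

8.10


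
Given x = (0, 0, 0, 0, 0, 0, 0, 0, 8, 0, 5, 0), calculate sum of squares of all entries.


Non-zero entries: [(8, 8), (10, 5)]
Squares: [64, 25]
||x||_2^2 = sum = 89.

89


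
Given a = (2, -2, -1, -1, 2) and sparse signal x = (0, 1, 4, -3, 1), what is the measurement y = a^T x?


Non-zero terms: ['-2*1', '-1*4', '-1*-3', '2*1']
Products: [-2, -4, 3, 2]
y = sum = -1.

-1


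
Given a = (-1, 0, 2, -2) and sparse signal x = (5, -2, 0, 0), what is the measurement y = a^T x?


Non-zero terms: ['-1*5', '0*-2']
Products: [-5, 0]
y = sum = -5.

-5


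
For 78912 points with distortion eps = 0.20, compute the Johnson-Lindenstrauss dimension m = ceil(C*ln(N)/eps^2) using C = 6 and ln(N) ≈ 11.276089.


ln(78912) ≈ 11.276089.
eps^2 = 0.20^2 = 0.04.
C*ln(N)/eps^2 ≈ 6*11.276089/0.04 ≈ 1691.4134.
m = ceil(1691.4134) = 1692.

1692


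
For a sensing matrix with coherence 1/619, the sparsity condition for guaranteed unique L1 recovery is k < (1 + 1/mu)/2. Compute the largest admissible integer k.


1/mu = 619.
1 + 1/mu = 620.
(1 + 1/mu)/2 = 310 is an integer and the inequality is strict, so k_max = 310 - 1 = 309.

309


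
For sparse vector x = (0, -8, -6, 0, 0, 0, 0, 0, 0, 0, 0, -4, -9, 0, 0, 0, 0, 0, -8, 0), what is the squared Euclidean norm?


Non-zero entries: [(1, -8), (2, -6), (11, -4), (12, -9), (18, -8)]
Squares: [64, 36, 16, 81, 64]
||x||_2^2 = sum = 261.

261


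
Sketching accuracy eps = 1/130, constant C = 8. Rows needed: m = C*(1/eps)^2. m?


1/eps = 130.
(1/eps)^2 = 16900.
m = 8*16900 = 135200.

135200


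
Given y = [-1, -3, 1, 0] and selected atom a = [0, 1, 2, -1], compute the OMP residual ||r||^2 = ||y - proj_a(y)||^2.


a^T a = 6.
a^T y = -1.
coeff = -1/6 = -1/6.
||r||^2 = 65/6.

65/6


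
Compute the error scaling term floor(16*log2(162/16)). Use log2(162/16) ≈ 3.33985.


log2(n/k) = log2(162/16) ≈ 3.33985.
k*log2(n/k) ≈ 16*3.33985 = 53.4376.
floor(53.4376) = 53.

53


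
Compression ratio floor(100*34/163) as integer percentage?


100*m/n = 100*34/163 ≈ 20.8589.
floor = 20.

20


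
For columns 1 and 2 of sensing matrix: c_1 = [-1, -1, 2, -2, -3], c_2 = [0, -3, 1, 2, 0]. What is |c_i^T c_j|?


Inner product: -1*0 + -1*-3 + 2*1 + -2*2 + -3*0
Products: [0, 3, 2, -4, 0]
Sum = 1.
|dot| = 1.

1


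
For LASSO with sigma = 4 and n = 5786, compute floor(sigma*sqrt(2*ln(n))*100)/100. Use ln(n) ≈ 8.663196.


ln(5786) ≈ 8.663196.
2*ln(n) ≈ 17.326392.
sqrt(2*ln(n)) ≈ sqrt(17.326392) ≈ 4.162498.
lambda ≈ 4*4.162498 = 16.649992.
floor(lambda*100)/100 = 16.64.

16.64


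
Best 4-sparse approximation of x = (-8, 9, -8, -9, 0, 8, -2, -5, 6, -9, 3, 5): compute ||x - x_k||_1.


Sorted |x_i| descending: [9, 9, 9, 8, 8, 8, 6, 5, 5, 3, 2, 0]
Keep top 4: [9, 9, 9, 8]
Tail entries: [8, 8, 6, 5, 5, 3, 2, 0]
L1 error = sum of tail = 37.

37


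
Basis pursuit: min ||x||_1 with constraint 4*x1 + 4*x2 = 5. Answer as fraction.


Axis intercepts:
  x1 = 5/4, x2 = 0: L1 = 5/4
  x1 = 0, x2 = 5/4: L1 = 5/4
x* = (5/4, 0)
||x*||_1 = 5/4.

5/4


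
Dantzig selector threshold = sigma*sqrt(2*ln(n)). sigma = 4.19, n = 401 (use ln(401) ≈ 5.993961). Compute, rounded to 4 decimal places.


ln(401) ≈ 5.993961.
2*ln(n) ≈ 11.987922.
sqrt(2*ln(n)) ≈ sqrt(11.987922) ≈ 3.462358.
threshold ≈ 4.19*3.462358 = 14.50728002 ≈ 14.5073.

14.5073


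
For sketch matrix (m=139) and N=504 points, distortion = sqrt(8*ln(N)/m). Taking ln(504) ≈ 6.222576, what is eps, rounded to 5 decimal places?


ln(504) ≈ 6.222576.
8*ln(N)/m ≈ 8*6.222576/139 ≈ 0.35813387.
eps = sqrt(0.35813387) ≈ 0.5984429 ≈ 0.59844.

0.59844


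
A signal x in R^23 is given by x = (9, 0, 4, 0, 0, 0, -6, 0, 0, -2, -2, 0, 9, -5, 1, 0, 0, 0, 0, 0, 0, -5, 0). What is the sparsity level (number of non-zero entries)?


Non-zero positions: [0, 2, 6, 9, 10, 12, 13, 14, 21].
Sparsity = 9.

9


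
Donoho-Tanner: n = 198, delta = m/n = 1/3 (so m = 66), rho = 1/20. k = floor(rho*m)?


m = 1/3*198 = 66.
rho = 1/20.
rho*m = 1/20*66 = 3.3.
k = floor(3.3) = 3.

3


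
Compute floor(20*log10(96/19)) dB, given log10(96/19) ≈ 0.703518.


||x||/||e|| = 96/19.
log10(96/19) ≈ 0.703518.
20*log10(||x||/||e||) ≈ 20*0.703518 = 14.07036.
floor(14.07036) = 14.

14


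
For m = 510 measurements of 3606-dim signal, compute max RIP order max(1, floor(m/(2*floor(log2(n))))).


floor(log2(3606)) = 11.
2*11 = 22.
m/(2*floor(log2(n))) = 510/22 ≈ 23.1818.
floor = 23.
k = max(1, 23) = 23.

23


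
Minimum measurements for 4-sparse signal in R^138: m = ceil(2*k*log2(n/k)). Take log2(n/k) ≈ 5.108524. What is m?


log2(n/k) = log2(138/4) ≈ 5.108524.
2*k*log2(n/k) ≈ 2*4*5.108524 = 40.868192.
m = ceil(40.868192) = 41.

41


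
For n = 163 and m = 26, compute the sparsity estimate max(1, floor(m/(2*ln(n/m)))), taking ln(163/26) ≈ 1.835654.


n/m = 163/26.
ln(n/m) ≈ 1.835654.
2*ln(n/m) ≈ 3.671308.
m/(2*ln(n/m)) ≈ 26/3.671308 ≈ 7.0819.
floor = 7.
k_max = max(1, 7) = 7.

7


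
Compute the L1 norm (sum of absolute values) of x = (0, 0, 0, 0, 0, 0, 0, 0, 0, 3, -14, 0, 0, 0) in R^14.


Non-zero entries: [(9, 3), (10, -14)]
Absolute values: [3, 14]
||x||_1 = sum = 17.

17


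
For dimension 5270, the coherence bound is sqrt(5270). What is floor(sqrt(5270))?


72^2 = 5184 <= 5270 < 5329 = 73^2, so 72 <= sqrt(5270) < 73.
floor(sqrt(5270)) = 72.

72


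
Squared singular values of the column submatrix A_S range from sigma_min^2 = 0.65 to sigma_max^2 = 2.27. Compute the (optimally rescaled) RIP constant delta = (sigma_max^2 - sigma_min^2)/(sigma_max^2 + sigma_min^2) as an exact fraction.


lambda_max - lambda_min = 2.27 - 0.65 = 1.62.
lambda_max + lambda_min = 2.27 + 0.65 = 2.92.
delta = 1.62/2.92 = 162/292 = 81/146.

81/146


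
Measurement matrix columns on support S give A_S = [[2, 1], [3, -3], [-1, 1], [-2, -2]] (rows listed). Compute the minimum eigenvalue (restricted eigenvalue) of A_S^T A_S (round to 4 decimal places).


A_S^T A_S = [[18, -4], [-4, 15]].
trace = 33.
det = 254.
disc = trace^2 - 4*det = 1089 - 4*254 = 73.
sqrt(73) ≈ 8.544004.
lam_min = (33 - sqrt(73))/2 ≈ (33 - 8.544004)/2 = 12.227998 ≈ 12.2280.

12.2280


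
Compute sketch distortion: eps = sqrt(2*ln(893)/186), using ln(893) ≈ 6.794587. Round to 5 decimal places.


ln(893) ≈ 6.794587.
2*ln(N)/m ≈ 2*6.794587/186 ≈ 0.07306008.
eps = sqrt(0.07306008) ≈ 0.2702963 ≈ 0.27030.

0.27030


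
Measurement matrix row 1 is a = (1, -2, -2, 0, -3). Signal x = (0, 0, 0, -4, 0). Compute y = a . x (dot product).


Non-zero terms: ['0*-4']
Products: [0]
y = sum = 0.

0


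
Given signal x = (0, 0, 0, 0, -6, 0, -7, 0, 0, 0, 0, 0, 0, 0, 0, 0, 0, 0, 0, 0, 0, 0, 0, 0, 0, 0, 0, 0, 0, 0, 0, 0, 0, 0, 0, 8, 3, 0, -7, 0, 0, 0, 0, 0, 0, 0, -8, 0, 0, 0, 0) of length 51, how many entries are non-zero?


Non-zero positions: [4, 6, 35, 36, 38, 46].
Sparsity = 6.

6


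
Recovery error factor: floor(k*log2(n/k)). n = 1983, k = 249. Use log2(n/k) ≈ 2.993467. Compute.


log2(n/k) = log2(1983/249) ≈ 2.993467.
k*log2(n/k) ≈ 249*2.993467 = 745.373283.
floor(745.373283) = 745.

745


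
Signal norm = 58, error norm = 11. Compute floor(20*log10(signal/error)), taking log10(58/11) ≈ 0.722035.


||x||/||e|| = 58/11.
log10(58/11) ≈ 0.722035.
20*log10(||x||/||e||) ≈ 20*0.722035 = 14.4407.
floor(14.4407) = 14.

14


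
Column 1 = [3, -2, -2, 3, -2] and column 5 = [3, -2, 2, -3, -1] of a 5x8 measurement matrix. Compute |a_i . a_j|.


Inner product: 3*3 + -2*-2 + -2*2 + 3*-3 + -2*-1
Products: [9, 4, -4, -9, 2]
Sum = 2.
|dot| = 2.

2


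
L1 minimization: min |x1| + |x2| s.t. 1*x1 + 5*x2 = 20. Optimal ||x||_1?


Axis intercepts:
  x1 = 20, x2 = 0: L1 = 20
  x1 = 0, x2 = 4: L1 = 4
x* = (0, 4)
||x*||_1 = 4.

4


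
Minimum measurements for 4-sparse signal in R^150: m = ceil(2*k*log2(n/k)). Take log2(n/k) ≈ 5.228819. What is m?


log2(n/k) = log2(150/4) ≈ 5.228819.
2*k*log2(n/k) ≈ 2*4*5.228819 = 41.830552.
m = ceil(41.830552) = 42.

42


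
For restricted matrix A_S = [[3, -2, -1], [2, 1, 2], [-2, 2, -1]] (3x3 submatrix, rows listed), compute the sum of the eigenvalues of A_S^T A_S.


Sum of eigenvalues of A_S^T A_S = trace(A_S^T A_S) = sum of squared column norms of A_S.
A_S^T A_S diagonal: [17, 9, 6].
trace = 17 + 9 + 6 = 32.

32


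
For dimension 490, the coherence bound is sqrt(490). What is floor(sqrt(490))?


22^2 = 484 <= 490 < 529 = 23^2, so 22 <= sqrt(490) < 23.
floor(sqrt(490)) = 22.

22


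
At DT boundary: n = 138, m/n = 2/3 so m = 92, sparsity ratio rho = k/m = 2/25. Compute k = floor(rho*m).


m = 2/3*138 = 92.
rho = 2/25.
rho*m = 2/25*92 = 7.36.
k = floor(7.36) = 7.

7


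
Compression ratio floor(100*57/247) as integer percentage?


100*m/n = 100*57/247 ≈ 23.0769.
floor = 23.

23


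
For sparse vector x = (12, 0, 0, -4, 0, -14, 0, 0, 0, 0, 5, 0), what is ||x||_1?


Non-zero entries: [(0, 12), (3, -4), (5, -14), (10, 5)]
Absolute values: [12, 4, 14, 5]
||x||_1 = sum = 35.

35


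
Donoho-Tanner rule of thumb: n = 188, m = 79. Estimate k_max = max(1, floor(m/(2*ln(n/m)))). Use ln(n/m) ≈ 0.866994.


n/m = 188/79.
ln(n/m) ≈ 0.866994.
2*ln(n/m) ≈ 1.733988.
m/(2*ln(n/m)) ≈ 79/1.733988 ≈ 45.5597.
floor = 45.
k_max = max(1, 45) = 45.

45


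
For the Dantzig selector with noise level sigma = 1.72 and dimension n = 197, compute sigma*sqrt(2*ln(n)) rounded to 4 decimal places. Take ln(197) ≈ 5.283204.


ln(197) ≈ 5.283204.
2*ln(n) ≈ 10.566408.
sqrt(2*ln(n)) ≈ sqrt(10.566408) ≈ 3.250601.
threshold ≈ 1.72*3.250601 = 5.59103372 ≈ 5.5910.

5.5910


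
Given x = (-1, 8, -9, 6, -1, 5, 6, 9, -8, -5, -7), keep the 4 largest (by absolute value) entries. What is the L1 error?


Sorted |x_i| descending: [9, 9, 8, 8, 7, 6, 6, 5, 5, 1, 1]
Keep top 4: [9, 9, 8, 8]
Tail entries: [7, 6, 6, 5, 5, 1, 1]
L1 error = sum of tail = 31.

31


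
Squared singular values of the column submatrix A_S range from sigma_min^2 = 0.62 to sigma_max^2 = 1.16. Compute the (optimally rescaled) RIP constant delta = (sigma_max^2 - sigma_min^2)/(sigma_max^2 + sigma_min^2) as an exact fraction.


lambda_max - lambda_min = 1.16 - 0.62 = 0.54.
lambda_max + lambda_min = 1.16 + 0.62 = 1.78.
delta = 0.54/1.78 = 54/178 = 27/89.

27/89


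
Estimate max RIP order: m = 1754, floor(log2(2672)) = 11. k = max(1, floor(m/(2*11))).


floor(log2(2672)) = 11.
2*11 = 22.
m/(2*floor(log2(n))) = 1754/22 ≈ 79.7273.
floor = 79.
k = max(1, 79) = 79.

79


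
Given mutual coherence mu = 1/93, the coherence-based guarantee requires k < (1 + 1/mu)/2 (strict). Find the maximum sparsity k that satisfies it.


1/mu = 93.
1 + 1/mu = 94.
(1 + 1/mu)/2 = 47 is an integer and the inequality is strict, so k_max = 47 - 1 = 46.

46


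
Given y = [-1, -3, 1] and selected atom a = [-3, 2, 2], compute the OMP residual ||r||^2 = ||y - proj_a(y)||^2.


a^T a = 17.
a^T y = -1.
coeff = -1/17 = -1/17.
||r||^2 = 186/17.

186/17


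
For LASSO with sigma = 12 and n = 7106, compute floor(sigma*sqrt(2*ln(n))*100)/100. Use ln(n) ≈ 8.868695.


ln(7106) ≈ 8.868695.
2*ln(n) ≈ 17.73739.
sqrt(2*ln(n)) ≈ sqrt(17.73739) ≈ 4.211578.
lambda ≈ 12*4.211578 = 50.538936.
floor(lambda*100)/100 = 50.53.

50.53


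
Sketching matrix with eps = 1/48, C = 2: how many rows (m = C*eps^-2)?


1/eps = 48.
(1/eps)^2 = 2304.
m = 2*2304 = 4608.

4608


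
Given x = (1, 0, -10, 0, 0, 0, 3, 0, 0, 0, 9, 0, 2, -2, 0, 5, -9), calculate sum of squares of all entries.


Non-zero entries: [(0, 1), (2, -10), (6, 3), (10, 9), (12, 2), (13, -2), (15, 5), (16, -9)]
Squares: [1, 100, 9, 81, 4, 4, 25, 81]
||x||_2^2 = sum = 305.

305


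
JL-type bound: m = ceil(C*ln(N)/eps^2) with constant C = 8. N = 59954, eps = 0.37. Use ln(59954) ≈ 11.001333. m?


ln(59954) ≈ 11.001333.
eps^2 = 0.37^2 = 0.1369.
C*ln(N)/eps^2 ≈ 8*11.001333/0.1369 ≈ 642.8829.
m = ceil(642.8829) = 643.

643


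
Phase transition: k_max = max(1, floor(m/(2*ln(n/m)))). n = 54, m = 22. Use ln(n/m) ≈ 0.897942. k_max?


n/m = 54/22 = 27/11.
ln(n/m) ≈ 0.897942.
2*ln(n/m) ≈ 1.795884.
m/(2*ln(n/m)) ≈ 22/1.795884 ≈ 12.2502.
floor = 12.
k_max = max(1, 12) = 12.

12


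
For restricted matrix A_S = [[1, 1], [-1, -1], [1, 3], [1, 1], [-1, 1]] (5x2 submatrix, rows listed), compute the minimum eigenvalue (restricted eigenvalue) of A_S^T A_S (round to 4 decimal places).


A_S^T A_S = [[5, 5], [5, 13]].
trace = 18.
det = 40.
disc = trace^2 - 4*det = 324 - 4*40 = 164.
sqrt(164) ≈ 12.806248.
lam_min = (18 - sqrt(164))/2 ≈ (18 - 12.806248)/2 = 2.596876 ≈ 2.5969.

2.5969


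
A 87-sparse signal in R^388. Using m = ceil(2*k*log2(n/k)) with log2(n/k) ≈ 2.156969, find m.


log2(n/k) = log2(388/87) ≈ 2.156969.
2*k*log2(n/k) ≈ 2*87*2.156969 = 375.312606.
m = ceil(375.312606) = 376.

376


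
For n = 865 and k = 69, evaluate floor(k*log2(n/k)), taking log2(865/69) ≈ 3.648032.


log2(n/k) = log2(865/69) ≈ 3.648032.
k*log2(n/k) ≈ 69*3.648032 = 251.714208.
floor(251.714208) = 251.

251


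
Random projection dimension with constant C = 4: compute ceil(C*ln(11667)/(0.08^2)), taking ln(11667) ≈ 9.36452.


ln(11667) ≈ 9.36452.
eps^2 = 0.08^2 = 0.0064.
C*ln(N)/eps^2 ≈ 4*9.36452/0.0064 ≈ 5852.825.
m = ceil(5852.825) = 5853.

5853


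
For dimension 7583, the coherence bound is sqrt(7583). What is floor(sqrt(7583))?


87^2 = 7569 <= 7583 < 7744 = 88^2, so 87 <= sqrt(7583) < 88.
floor(sqrt(7583)) = 87.

87


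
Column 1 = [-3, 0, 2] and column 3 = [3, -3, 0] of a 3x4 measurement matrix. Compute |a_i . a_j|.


Inner product: -3*3 + 0*-3 + 2*0
Products: [-9, 0, 0]
Sum = -9.
|dot| = 9.

9


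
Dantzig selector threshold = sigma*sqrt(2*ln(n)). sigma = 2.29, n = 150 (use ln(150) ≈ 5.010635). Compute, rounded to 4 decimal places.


ln(150) ≈ 5.010635.
2*ln(n) ≈ 10.02127.
sqrt(2*ln(n)) ≈ sqrt(10.02127) ≈ 3.165639.
threshold ≈ 2.29*3.165639 = 7.24931331 ≈ 7.2493.

7.2493


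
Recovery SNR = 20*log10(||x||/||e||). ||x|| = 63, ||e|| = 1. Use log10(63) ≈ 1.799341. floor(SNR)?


||x||/||e|| = 63/1 = 63.
log10(63) ≈ 1.799341.
20*log10(||x||/||e||) ≈ 20*1.799341 = 35.98682.
floor(35.98682) = 35.

35


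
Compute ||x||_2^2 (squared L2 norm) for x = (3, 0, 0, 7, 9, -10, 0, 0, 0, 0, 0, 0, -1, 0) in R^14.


Non-zero entries: [(0, 3), (3, 7), (4, 9), (5, -10), (12, -1)]
Squares: [9, 49, 81, 100, 1]
||x||_2^2 = sum = 240.

240


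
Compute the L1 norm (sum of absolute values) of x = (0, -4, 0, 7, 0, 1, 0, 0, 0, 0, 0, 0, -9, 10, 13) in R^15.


Non-zero entries: [(1, -4), (3, 7), (5, 1), (12, -9), (13, 10), (14, 13)]
Absolute values: [4, 7, 1, 9, 10, 13]
||x||_1 = sum = 44.

44


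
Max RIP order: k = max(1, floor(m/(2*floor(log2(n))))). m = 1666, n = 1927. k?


floor(log2(1927)) = 10.
2*10 = 20.
m/(2*floor(log2(n))) = 1666/20 ≈ 83.3.
floor = 83.
k = max(1, 83) = 83.

83


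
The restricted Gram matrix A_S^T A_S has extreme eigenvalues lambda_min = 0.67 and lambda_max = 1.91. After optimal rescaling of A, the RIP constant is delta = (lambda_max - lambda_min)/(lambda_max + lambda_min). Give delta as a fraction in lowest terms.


lambda_max - lambda_min = 1.91 - 0.67 = 1.24.
lambda_max + lambda_min = 1.91 + 0.67 = 2.58.
delta = 1.24/2.58 = 124/258 = 62/129.

62/129


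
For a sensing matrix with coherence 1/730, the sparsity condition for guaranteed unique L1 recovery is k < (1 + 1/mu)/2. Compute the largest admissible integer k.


1/mu = 730.
1 + 1/mu = 731.
(1 + 1/mu)/2 = 365.5 is not an integer, so k_max = floor(365.5) = 365.

365


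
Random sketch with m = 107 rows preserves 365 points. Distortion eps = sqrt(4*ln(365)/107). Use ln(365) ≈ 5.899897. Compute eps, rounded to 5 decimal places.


ln(365) ≈ 5.899897.
4*ln(N)/m ≈ 4*5.899897/107 ≈ 0.2205569.
eps = sqrt(0.2205569) ≈ 0.4696349 ≈ 0.46963.

0.46963


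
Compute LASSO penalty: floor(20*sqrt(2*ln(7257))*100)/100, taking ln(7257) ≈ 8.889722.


ln(7257) ≈ 8.889722.
2*ln(n) ≈ 17.779444.
sqrt(2*ln(n)) ≈ sqrt(17.779444) ≈ 4.216568.
lambda ≈ 20*4.216568 = 84.33136.
floor(lambda*100)/100 = 84.33.

84.33


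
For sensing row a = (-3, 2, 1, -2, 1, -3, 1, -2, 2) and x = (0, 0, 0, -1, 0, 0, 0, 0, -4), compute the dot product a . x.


Non-zero terms: ['-2*-1', '2*-4']
Products: [2, -8]
y = sum = -6.

-6


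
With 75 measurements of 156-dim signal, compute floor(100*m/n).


100*m/n = 100*75/156 ≈ 48.0769.
floor = 48.

48


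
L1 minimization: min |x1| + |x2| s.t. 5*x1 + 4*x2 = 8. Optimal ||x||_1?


Axis intercepts:
  x1 = 8/5, x2 = 0: L1 = 8/5
  x1 = 0, x2 = 2: L1 = 2
x* = (8/5, 0)
||x*||_1 = 8/5.

8/5
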